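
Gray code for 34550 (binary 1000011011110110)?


Binary: 1000011011110110
Gray code: G = B XOR (B >> 1)
B >> 1 = 0100001101111011
1000011011110110 XOR 0100001101111011:
  1 XOR 0 = 1
  0 XOR 1 = 1
  0 XOR 0 = 0
  0 XOR 0 = 0
  0 XOR 0 = 0
  1 XOR 0 = 1
  1 XOR 1 = 0
  0 XOR 1 = 1
  1 XOR 0 = 1
  1 XOR 1 = 0
  1 XOR 1 = 0
  1 XOR 1 = 0
  0 XOR 1 = 1
  1 XOR 0 = 1
  1 XOR 1 = 0
  0 XOR 1 = 1
= 1100010110001101


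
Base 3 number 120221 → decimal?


Positional values (base 3):
  1 × 3^0 = 1 × 1 = 1
  2 × 3^1 = 2 × 3 = 6
  2 × 3^2 = 2 × 9 = 18
  0 × 3^3 = 0 × 27 = 0
  2 × 3^4 = 2 × 81 = 162
  1 × 3^5 = 1 × 243 = 243
Sum = 1 + 6 + 18 + 0 + 162 + 243
= 430


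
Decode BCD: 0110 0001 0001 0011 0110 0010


Each 4-bit group → digit:
  0110 → 6
  0001 → 1
  0001 → 1
  0011 → 3
  0110 → 6
  0010 → 2
= 611362


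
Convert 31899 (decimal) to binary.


Divide by 2 repeatedly:
31899 ÷ 2 = 15949 remainder 1
15949 ÷ 2 = 7974 remainder 1
7974 ÷ 2 = 3987 remainder 0
3987 ÷ 2 = 1993 remainder 1
1993 ÷ 2 = 996 remainder 1
996 ÷ 2 = 498 remainder 0
498 ÷ 2 = 249 remainder 0
249 ÷ 2 = 124 remainder 1
124 ÷ 2 = 62 remainder 0
62 ÷ 2 = 31 remainder 0
31 ÷ 2 = 15 remainder 1
15 ÷ 2 = 7 remainder 1
7 ÷ 2 = 3 remainder 1
3 ÷ 2 = 1 remainder 1
1 ÷ 2 = 0 remainder 1
Reading remainders bottom-up:
= 111110010011011


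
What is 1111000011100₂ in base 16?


Group into 4-bit nibbles: 0001111000011100
  0001 = 1
  1110 = E
  0001 = 1
  1100 = C
= 0x1E1C


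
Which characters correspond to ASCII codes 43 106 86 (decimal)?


Codes (decimal): 43 106 86
Per-code ASCII lookup:
  43  (special character) → '+'
  106  (range 97-122: lowercase, 106 - 97 = 9) → 'j'
  86  (range 65-90: uppercase, 86 - 65 = 21) → 'V'
= '+jV'


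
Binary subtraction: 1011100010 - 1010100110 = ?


Align and subtract column by column (LSB to MSB, borrowing when needed):
  1011100010
- 1010100110
  ----------
  col 0: (0 - 0 borrow-in) - 0 → 0 - 0 = 0, borrow out 0
  col 1: (1 - 0 borrow-in) - 1 → 1 - 1 = 0, borrow out 0
  col 2: (0 - 0 borrow-in) - 1 → borrow from next column: (0+2) - 1 = 1, borrow out 1
  col 3: (0 - 1 borrow-in) - 0 → borrow from next column: (-1+2) - 0 = 1, borrow out 1
  col 4: (0 - 1 borrow-in) - 0 → borrow from next column: (-1+2) - 0 = 1, borrow out 1
  col 5: (1 - 1 borrow-in) - 1 → borrow from next column: (0+2) - 1 = 1, borrow out 1
  col 6: (1 - 1 borrow-in) - 0 → 0 - 0 = 0, borrow out 0
  col 7: (1 - 0 borrow-in) - 1 → 1 - 1 = 0, borrow out 0
  col 8: (0 - 0 borrow-in) - 0 → 0 - 0 = 0, borrow out 0
  col 9: (1 - 0 borrow-in) - 1 → 1 - 1 = 0, borrow out 0
Reading bits MSB→LSB: 0000111100
Strip leading zeros: 111100
= 111100


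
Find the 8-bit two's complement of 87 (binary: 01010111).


Original: 01010111
Step 1 - Invert all bits: 10101000
Step 2 - Add 1: 10101000 + 1
= 10101001 (represents -87)


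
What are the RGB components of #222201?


Hex: #222201
R = 22₁₆ = 34
G = 22₁₆ = 34
B = 01₁₆ = 1
= RGB(34, 34, 1)


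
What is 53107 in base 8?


Divide by 8 repeatedly:
53107 ÷ 8 = 6638 remainder 3
6638 ÷ 8 = 829 remainder 6
829 ÷ 8 = 103 remainder 5
103 ÷ 8 = 12 remainder 7
12 ÷ 8 = 1 remainder 4
1 ÷ 8 = 0 remainder 1
Reading remainders bottom-up:
= 0o147563


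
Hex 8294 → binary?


Each hex digit → 4 binary bits:
  8 = 1000
  2 = 0010
  9 = 1001
  4 = 0100
Concatenate: 1000 0010 1001 0100
= 1000001010010100


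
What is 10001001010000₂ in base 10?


Positional values:
Bit 4: 1 × 2^4 = 16
Bit 6: 1 × 2^6 = 64
Bit 9: 1 × 2^9 = 512
Bit 13: 1 × 2^13 = 8192
Sum = 16 + 64 + 512 + 8192
= 8784


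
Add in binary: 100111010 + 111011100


Align and add column by column (LSB to MSB, carry propagating):
  0100111010
+ 0111011100
  ----------
  col 0: 0 + 0 + 0 (carry in) = 0 → bit 0, carry out 0
  col 1: 1 + 0 + 0 (carry in) = 1 → bit 1, carry out 0
  col 2: 0 + 1 + 0 (carry in) = 1 → bit 1, carry out 0
  col 3: 1 + 1 + 0 (carry in) = 2 → bit 0, carry out 1
  col 4: 1 + 1 + 1 (carry in) = 3 → bit 1, carry out 1
  col 5: 1 + 0 + 1 (carry in) = 2 → bit 0, carry out 1
  col 6: 0 + 1 + 1 (carry in) = 2 → bit 0, carry out 1
  col 7: 0 + 1 + 1 (carry in) = 2 → bit 0, carry out 1
  col 8: 1 + 1 + 1 (carry in) = 3 → bit 1, carry out 1
  col 9: 0 + 0 + 1 (carry in) = 1 → bit 1, carry out 0
Reading bits MSB→LSB: 1100010110
Strip leading zeros: 1100010110
= 1100010110


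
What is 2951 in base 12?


Divide by 12 repeatedly:
2951 ÷ 12 = 245 remainder 11
245 ÷ 12 = 20 remainder 5
20 ÷ 12 = 1 remainder 8
1 ÷ 12 = 0 remainder 1
Reading remainders bottom-up:
= 185B


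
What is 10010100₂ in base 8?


Group into 3-bit groups: 010010100
  010 = 2
  010 = 2
  100 = 4
= 0o224


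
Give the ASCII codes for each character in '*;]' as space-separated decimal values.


String: '*;]'  (3 characters)
Per-character ASCII lookup:
  '*': special character: '*' = 42
  ';': special character: ';' = 59
  ']': special character: ']' = 93
= 42 59 93


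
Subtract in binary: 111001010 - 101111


Align and subtract column by column (LSB to MSB, borrowing when needed):
  111001010
- 000101111
  ---------
  col 0: (0 - 0 borrow-in) - 1 → borrow from next column: (0+2) - 1 = 1, borrow out 1
  col 1: (1 - 1 borrow-in) - 1 → borrow from next column: (0+2) - 1 = 1, borrow out 1
  col 2: (0 - 1 borrow-in) - 1 → borrow from next column: (-1+2) - 1 = 0, borrow out 1
  col 3: (1 - 1 borrow-in) - 1 → borrow from next column: (0+2) - 1 = 1, borrow out 1
  col 4: (0 - 1 borrow-in) - 0 → borrow from next column: (-1+2) - 0 = 1, borrow out 1
  col 5: (0 - 1 borrow-in) - 1 → borrow from next column: (-1+2) - 1 = 0, borrow out 1
  col 6: (1 - 1 borrow-in) - 0 → 0 - 0 = 0, borrow out 0
  col 7: (1 - 0 borrow-in) - 0 → 1 - 0 = 1, borrow out 0
  col 8: (1 - 0 borrow-in) - 0 → 1 - 0 = 1, borrow out 0
Reading bits MSB→LSB: 110011011
Strip leading zeros: 110011011
= 110011011


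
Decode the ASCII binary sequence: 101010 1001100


Codes (binary): 101010 1001100
Per-code ASCII lookup:
  101010 = 42  (special character) → '*'
  1001100 = 76  (range 65-90: uppercase, 76 - 65 = 11) → 'L'
= '*L'


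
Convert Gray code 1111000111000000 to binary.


Gray code: 1111000111000000
MSB stays the same: 1
Each subsequent bit = prev_binary XOR current_gray:
  B[1] = 1 XOR 1 = 0
  B[2] = 0 XOR 1 = 1
  B[3] = 1 XOR 1 = 0
  B[4] = 0 XOR 0 = 0
  B[5] = 0 XOR 0 = 0
  B[6] = 0 XOR 0 = 0
  B[7] = 0 XOR 1 = 1
  B[8] = 1 XOR 1 = 0
  B[9] = 0 XOR 1 = 1
  B[10] = 1 XOR 0 = 1
  B[11] = 1 XOR 0 = 1
  B[12] = 1 XOR 0 = 1
  B[13] = 1 XOR 0 = 1
  B[14] = 1 XOR 0 = 1
  B[15] = 1 XOR 0 = 1
= 1010000101111111 (41343 decimal)


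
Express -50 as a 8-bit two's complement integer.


Original: 00110010
Step 1 - Invert all bits: 11001101
Step 2 - Add 1: 11001101 + 1
= 11001110 (represents -50)


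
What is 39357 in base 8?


Divide by 8 repeatedly:
39357 ÷ 8 = 4919 remainder 5
4919 ÷ 8 = 614 remainder 7
614 ÷ 8 = 76 remainder 6
76 ÷ 8 = 9 remainder 4
9 ÷ 8 = 1 remainder 1
1 ÷ 8 = 0 remainder 1
Reading remainders bottom-up:
= 0o114675


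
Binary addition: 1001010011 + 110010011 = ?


Align and add column by column (LSB to MSB, carry propagating):
  01001010011
+ 00110010011
  -----------
  col 0: 1 + 1 + 0 (carry in) = 2 → bit 0, carry out 1
  col 1: 1 + 1 + 1 (carry in) = 3 → bit 1, carry out 1
  col 2: 0 + 0 + 1 (carry in) = 1 → bit 1, carry out 0
  col 3: 0 + 0 + 0 (carry in) = 0 → bit 0, carry out 0
  col 4: 1 + 1 + 0 (carry in) = 2 → bit 0, carry out 1
  col 5: 0 + 0 + 1 (carry in) = 1 → bit 1, carry out 0
  col 6: 1 + 0 + 0 (carry in) = 1 → bit 1, carry out 0
  col 7: 0 + 1 + 0 (carry in) = 1 → bit 1, carry out 0
  col 8: 0 + 1 + 0 (carry in) = 1 → bit 1, carry out 0
  col 9: 1 + 0 + 0 (carry in) = 1 → bit 1, carry out 0
  col 10: 0 + 0 + 0 (carry in) = 0 → bit 0, carry out 0
Reading bits MSB→LSB: 01111100110
Strip leading zeros: 1111100110
= 1111100110


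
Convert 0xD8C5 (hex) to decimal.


Positional values:
Position 0: 5 × 16^0 = 5 × 1 = 5
Position 1: C × 16^1 = 12 × 16 = 192
Position 2: 8 × 16^2 = 8 × 256 = 2048
Position 3: D × 16^3 = 13 × 4096 = 53248
Sum = 5 + 192 + 2048 + 53248
= 55493


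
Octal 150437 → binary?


Each octal digit → 3 binary bits:
  1 = 001
  5 = 101
  0 = 000
  4 = 100
  3 = 011
  7 = 111
Concatenate: 001 101 000 100 011 111
= 001101000100011111


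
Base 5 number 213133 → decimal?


Positional values (base 5):
  3 × 5^0 = 3 × 1 = 3
  3 × 5^1 = 3 × 5 = 15
  1 × 5^2 = 1 × 25 = 25
  3 × 5^3 = 3 × 125 = 375
  1 × 5^4 = 1 × 625 = 625
  2 × 5^5 = 2 × 3125 = 6250
Sum = 3 + 15 + 25 + 375 + 625 + 6250
= 7293


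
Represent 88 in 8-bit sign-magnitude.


Sign bit: 0 (positive)
Magnitude: 88 = 1011000
= 01011000


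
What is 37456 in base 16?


Divide by 16 repeatedly:
37456 ÷ 16 = 2341 remainder 0 (0)
2341 ÷ 16 = 146 remainder 5 (5)
146 ÷ 16 = 9 remainder 2 (2)
9 ÷ 16 = 0 remainder 9 (9)
Reading remainders bottom-up:
= 0x9250


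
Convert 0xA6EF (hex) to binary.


Each hex digit → 4 binary bits:
  A = 1010
  6 = 0110
  E = 1110
  F = 1111
Concatenate: 1010 0110 1110 1111
= 1010011011101111


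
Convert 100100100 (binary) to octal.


Group into 3-bit groups: 100100100
  100 = 4
  100 = 4
  100 = 4
= 0o444


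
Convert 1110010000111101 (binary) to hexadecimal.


Group into 4-bit nibbles: 1110010000111101
  1110 = E
  0100 = 4
  0011 = 3
  1101 = D
= 0xE43D


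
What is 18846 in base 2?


Divide by 2 repeatedly:
18846 ÷ 2 = 9423 remainder 0
9423 ÷ 2 = 4711 remainder 1
4711 ÷ 2 = 2355 remainder 1
2355 ÷ 2 = 1177 remainder 1
1177 ÷ 2 = 588 remainder 1
588 ÷ 2 = 294 remainder 0
294 ÷ 2 = 147 remainder 0
147 ÷ 2 = 73 remainder 1
73 ÷ 2 = 36 remainder 1
36 ÷ 2 = 18 remainder 0
18 ÷ 2 = 9 remainder 0
9 ÷ 2 = 4 remainder 1
4 ÷ 2 = 2 remainder 0
2 ÷ 2 = 1 remainder 0
1 ÷ 2 = 0 remainder 1
Reading remainders bottom-up:
= 100100110011110


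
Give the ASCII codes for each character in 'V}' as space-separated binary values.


String: 'V}'  (2 characters)
Per-character ASCII lookup:
  'V': uppercase starts at 65: 'V' = 65 + 21 = 86 → 1010110
  '}': special character: '}' = 125 → 1111101
= 1010110 1111101


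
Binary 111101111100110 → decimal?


Positional values:
Bit 1: 1 × 2^1 = 2
Bit 2: 1 × 2^2 = 4
Bit 5: 1 × 2^5 = 32
Bit 6: 1 × 2^6 = 64
Bit 7: 1 × 2^7 = 128
Bit 8: 1 × 2^8 = 256
Bit 9: 1 × 2^9 = 512
Bit 11: 1 × 2^11 = 2048
Bit 12: 1 × 2^12 = 4096
Bit 13: 1 × 2^13 = 8192
Bit 14: 1 × 2^14 = 16384
Sum = 2 + 4 + 32 + 64 + 128 + 256 + 512 + 2048 + 4096 + 8192 + 16384
= 31718


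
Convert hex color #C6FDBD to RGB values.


Hex: #C6FDBD
R = C6₁₆ = 198
G = FD₁₆ = 253
B = BD₁₆ = 189
= RGB(198, 253, 189)


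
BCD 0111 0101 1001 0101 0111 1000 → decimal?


Each 4-bit group → digit:
  0111 → 7
  0101 → 5
  1001 → 9
  0101 → 5
  0111 → 7
  1000 → 8
= 759578


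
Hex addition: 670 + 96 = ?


Align and add column by column (LSB to MSB, each column mod 16 with carry):
  0670
+ 0096
  ----
  col 0: 0(0) + 6(6) + 0 (carry in) = 6 → 6(6), carry out 0
  col 1: 7(7) + 9(9) + 0 (carry in) = 16 → 0(0), carry out 1
  col 2: 6(6) + 0(0) + 1 (carry in) = 7 → 7(7), carry out 0
  col 3: 0(0) + 0(0) + 0 (carry in) = 0 → 0(0), carry out 0
Reading digits MSB→LSB: 0706
Strip leading zeros: 706
= 0x706


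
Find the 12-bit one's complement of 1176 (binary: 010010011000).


Original: 010010011000
Invert all bits:
  bit 0: 0 → 1
  bit 1: 1 → 0
  bit 2: 0 → 1
  bit 3: 0 → 1
  bit 4: 1 → 0
  bit 5: 0 → 1
  bit 6: 0 → 1
  bit 7: 1 → 0
  bit 8: 1 → 0
  bit 9: 0 → 1
  bit 10: 0 → 1
  bit 11: 0 → 1
= 101101100111


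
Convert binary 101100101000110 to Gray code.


Binary: 101100101000110
Gray code: G = B XOR (B >> 1)
B >> 1 = 010110010100011
101100101000110 XOR 010110010100011:
  1 XOR 0 = 1
  0 XOR 1 = 1
  1 XOR 0 = 1
  1 XOR 1 = 0
  0 XOR 1 = 1
  0 XOR 0 = 0
  1 XOR 0 = 1
  0 XOR 1 = 1
  1 XOR 0 = 1
  0 XOR 1 = 1
  0 XOR 0 = 0
  0 XOR 0 = 0
  1 XOR 0 = 1
  1 XOR 1 = 0
  0 XOR 1 = 1
= 111010111100101


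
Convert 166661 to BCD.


Each digit → 4-bit binary:
  1 → 0001
  6 → 0110
  6 → 0110
  6 → 0110
  6 → 0110
  1 → 0001
= 0001 0110 0110 0110 0110 0001


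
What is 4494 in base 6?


Divide by 6 repeatedly:
4494 ÷ 6 = 749 remainder 0
749 ÷ 6 = 124 remainder 5
124 ÷ 6 = 20 remainder 4
20 ÷ 6 = 3 remainder 2
3 ÷ 6 = 0 remainder 3
Reading remainders bottom-up:
= 32450


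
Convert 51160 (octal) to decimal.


Positional values:
Position 0: 0 × 8^0 = 0
Position 1: 6 × 8^1 = 48
Position 2: 1 × 8^2 = 64
Position 3: 1 × 8^3 = 512
Position 4: 5 × 8^4 = 20480
Sum = 0 + 48 + 64 + 512 + 20480
= 21104


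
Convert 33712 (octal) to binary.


Each octal digit → 3 binary bits:
  3 = 011
  3 = 011
  7 = 111
  1 = 001
  2 = 010
Concatenate: 011 011 111 001 010
= 011011111001010


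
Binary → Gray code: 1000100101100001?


Binary: 1000100101100001
Gray code: G = B XOR (B >> 1)
B >> 1 = 0100010010110000
1000100101100001 XOR 0100010010110000:
  1 XOR 0 = 1
  0 XOR 1 = 1
  0 XOR 0 = 0
  0 XOR 0 = 0
  1 XOR 0 = 1
  0 XOR 1 = 1
  0 XOR 0 = 0
  1 XOR 0 = 1
  0 XOR 1 = 1
  1 XOR 0 = 1
  1 XOR 1 = 0
  0 XOR 1 = 1
  0 XOR 0 = 0
  0 XOR 0 = 0
  0 XOR 0 = 0
  1 XOR 0 = 1
= 1100110111010001


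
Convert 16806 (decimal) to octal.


Divide by 8 repeatedly:
16806 ÷ 8 = 2100 remainder 6
2100 ÷ 8 = 262 remainder 4
262 ÷ 8 = 32 remainder 6
32 ÷ 8 = 4 remainder 0
4 ÷ 8 = 0 remainder 4
Reading remainders bottom-up:
= 0o40646


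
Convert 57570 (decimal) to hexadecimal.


Divide by 16 repeatedly:
57570 ÷ 16 = 3598 remainder 2 (2)
3598 ÷ 16 = 224 remainder 14 (E)
224 ÷ 16 = 14 remainder 0 (0)
14 ÷ 16 = 0 remainder 14 (E)
Reading remainders bottom-up:
= 0xE0E2


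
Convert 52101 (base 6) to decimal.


Positional values (base 6):
  1 × 6^0 = 1 × 1 = 1
  0 × 6^1 = 0 × 6 = 0
  1 × 6^2 = 1 × 36 = 36
  2 × 6^3 = 2 × 216 = 432
  5 × 6^4 = 5 × 1296 = 6480
Sum = 1 + 0 + 36 + 432 + 6480
= 6949


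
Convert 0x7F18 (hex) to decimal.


Positional values:
Position 0: 8 × 16^0 = 8 × 1 = 8
Position 1: 1 × 16^1 = 1 × 16 = 16
Position 2: F × 16^2 = 15 × 256 = 3840
Position 3: 7 × 16^3 = 7 × 4096 = 28672
Sum = 8 + 16 + 3840 + 28672
= 32536


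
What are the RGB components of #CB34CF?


Hex: #CB34CF
R = CB₁₆ = 203
G = 34₁₆ = 52
B = CF₁₆ = 207
= RGB(203, 52, 207)


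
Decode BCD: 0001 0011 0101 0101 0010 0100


Each 4-bit group → digit:
  0001 → 1
  0011 → 3
  0101 → 5
  0101 → 5
  0010 → 2
  0100 → 4
= 135524


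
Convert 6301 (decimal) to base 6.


Divide by 6 repeatedly:
6301 ÷ 6 = 1050 remainder 1
1050 ÷ 6 = 175 remainder 0
175 ÷ 6 = 29 remainder 1
29 ÷ 6 = 4 remainder 5
4 ÷ 6 = 0 remainder 4
Reading remainders bottom-up:
= 45101


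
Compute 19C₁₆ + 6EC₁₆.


Align and add column by column (LSB to MSB, each column mod 16 with carry):
  019C
+ 06EC
  ----
  col 0: C(12) + C(12) + 0 (carry in) = 24 → 8(8), carry out 1
  col 1: 9(9) + E(14) + 1 (carry in) = 24 → 8(8), carry out 1
  col 2: 1(1) + 6(6) + 1 (carry in) = 8 → 8(8), carry out 0
  col 3: 0(0) + 0(0) + 0 (carry in) = 0 → 0(0), carry out 0
Reading digits MSB→LSB: 0888
Strip leading zeros: 888
= 0x888


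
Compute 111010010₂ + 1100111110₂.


Align and add column by column (LSB to MSB, carry propagating):
  00111010010
+ 01100111110
  -----------
  col 0: 0 + 0 + 0 (carry in) = 0 → bit 0, carry out 0
  col 1: 1 + 1 + 0 (carry in) = 2 → bit 0, carry out 1
  col 2: 0 + 1 + 1 (carry in) = 2 → bit 0, carry out 1
  col 3: 0 + 1 + 1 (carry in) = 2 → bit 0, carry out 1
  col 4: 1 + 1 + 1 (carry in) = 3 → bit 1, carry out 1
  col 5: 0 + 1 + 1 (carry in) = 2 → bit 0, carry out 1
  col 6: 1 + 0 + 1 (carry in) = 2 → bit 0, carry out 1
  col 7: 1 + 0 + 1 (carry in) = 2 → bit 0, carry out 1
  col 8: 1 + 1 + 1 (carry in) = 3 → bit 1, carry out 1
  col 9: 0 + 1 + 1 (carry in) = 2 → bit 0, carry out 1
  col 10: 0 + 0 + 1 (carry in) = 1 → bit 1, carry out 0
Reading bits MSB→LSB: 10100010000
Strip leading zeros: 10100010000
= 10100010000


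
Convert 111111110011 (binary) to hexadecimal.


Group into 4-bit nibbles: 111111110011
  1111 = F
  1111 = F
  0011 = 3
= 0xFF3


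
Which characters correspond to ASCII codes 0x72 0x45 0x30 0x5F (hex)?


Codes (hex): 0x72 0x45 0x30 0x5F
Per-code ASCII lookup:
  0x72 = 114  (range 97-122: lowercase, 114 - 97 = 17) → 'r'
  0x45 = 69  (range 65-90: uppercase, 69 - 65 = 4) → 'E'
  0x30 = 48  (range 48-57: digits, 48 - 48 = 0) → '0'
  0x5F = 95  (special character) → '_'
= 'rE0_'


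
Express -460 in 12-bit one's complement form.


Original: 000111001100
Invert all bits:
  bit 0: 0 → 1
  bit 1: 0 → 1
  bit 2: 0 → 1
  bit 3: 1 → 0
  bit 4: 1 → 0
  bit 5: 1 → 0
  bit 6: 0 → 1
  bit 7: 0 → 1
  bit 8: 1 → 0
  bit 9: 1 → 0
  bit 10: 0 → 1
  bit 11: 0 → 1
= 111000110011


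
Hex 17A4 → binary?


Each hex digit → 4 binary bits:
  1 = 0001
  7 = 0111
  A = 1010
  4 = 0100
Concatenate: 0001 0111 1010 0100
= 0001011110100100


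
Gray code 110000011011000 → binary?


Gray code: 110000011011000
MSB stays the same: 1
Each subsequent bit = prev_binary XOR current_gray:
  B[1] = 1 XOR 1 = 0
  B[2] = 0 XOR 0 = 0
  B[3] = 0 XOR 0 = 0
  B[4] = 0 XOR 0 = 0
  B[5] = 0 XOR 0 = 0
  B[6] = 0 XOR 0 = 0
  B[7] = 0 XOR 1 = 1
  B[8] = 1 XOR 1 = 0
  B[9] = 0 XOR 0 = 0
  B[10] = 0 XOR 1 = 1
  B[11] = 1 XOR 1 = 0
  B[12] = 0 XOR 0 = 0
  B[13] = 0 XOR 0 = 0
  B[14] = 0 XOR 0 = 0
= 100000010010000 (16528 decimal)


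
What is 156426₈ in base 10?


Positional values:
Position 0: 6 × 8^0 = 6
Position 1: 2 × 8^1 = 16
Position 2: 4 × 8^2 = 256
Position 3: 6 × 8^3 = 3072
Position 4: 5 × 8^4 = 20480
Position 5: 1 × 8^5 = 32768
Sum = 6 + 16 + 256 + 3072 + 20480 + 32768
= 56598


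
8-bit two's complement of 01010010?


Original: 01010010
Step 1 - Invert all bits: 10101101
Step 2 - Add 1: 10101101 + 1
= 10101110 (represents -82)


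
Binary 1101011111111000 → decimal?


Positional values:
Bit 3: 1 × 2^3 = 8
Bit 4: 1 × 2^4 = 16
Bit 5: 1 × 2^5 = 32
Bit 6: 1 × 2^6 = 64
Bit 7: 1 × 2^7 = 128
Bit 8: 1 × 2^8 = 256
Bit 9: 1 × 2^9 = 512
Bit 10: 1 × 2^10 = 1024
Bit 12: 1 × 2^12 = 4096
Bit 14: 1 × 2^14 = 16384
Bit 15: 1 × 2^15 = 32768
Sum = 8 + 16 + 32 + 64 + 128 + 256 + 512 + 1024 + 4096 + 16384 + 32768
= 55288


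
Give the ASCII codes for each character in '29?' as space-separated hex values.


String: '29?'  (3 characters)
Per-character ASCII lookup:
  '2': digits start at 48: '2' = 48 + 2 = 50 → 0x32
  '9': digits start at 48: '9' = 48 + 9 = 57 → 0x39
  '?': special character: '?' = 63 → 0x3F
= 0x32 0x39 0x3F


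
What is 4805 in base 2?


Divide by 2 repeatedly:
4805 ÷ 2 = 2402 remainder 1
2402 ÷ 2 = 1201 remainder 0
1201 ÷ 2 = 600 remainder 1
600 ÷ 2 = 300 remainder 0
300 ÷ 2 = 150 remainder 0
150 ÷ 2 = 75 remainder 0
75 ÷ 2 = 37 remainder 1
37 ÷ 2 = 18 remainder 1
18 ÷ 2 = 9 remainder 0
9 ÷ 2 = 4 remainder 1
4 ÷ 2 = 2 remainder 0
2 ÷ 2 = 1 remainder 0
1 ÷ 2 = 0 remainder 1
Reading remainders bottom-up:
= 1001011000101


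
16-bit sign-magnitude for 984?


Sign bit: 0 (positive)
Magnitude: 984 = 000001111011000
= 0000001111011000


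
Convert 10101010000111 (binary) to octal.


Group into 3-bit groups: 010101010000111
  010 = 2
  101 = 5
  010 = 2
  000 = 0
  111 = 7
= 0o25207


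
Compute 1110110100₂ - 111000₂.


Align and subtract column by column (LSB to MSB, borrowing when needed):
  1110110100
- 0000111000
  ----------
  col 0: (0 - 0 borrow-in) - 0 → 0 - 0 = 0, borrow out 0
  col 1: (0 - 0 borrow-in) - 0 → 0 - 0 = 0, borrow out 0
  col 2: (1 - 0 borrow-in) - 0 → 1 - 0 = 1, borrow out 0
  col 3: (0 - 0 borrow-in) - 1 → borrow from next column: (0+2) - 1 = 1, borrow out 1
  col 4: (1 - 1 borrow-in) - 1 → borrow from next column: (0+2) - 1 = 1, borrow out 1
  col 5: (1 - 1 borrow-in) - 1 → borrow from next column: (0+2) - 1 = 1, borrow out 1
  col 6: (0 - 1 borrow-in) - 0 → borrow from next column: (-1+2) - 0 = 1, borrow out 1
  col 7: (1 - 1 borrow-in) - 0 → 0 - 0 = 0, borrow out 0
  col 8: (1 - 0 borrow-in) - 0 → 1 - 0 = 1, borrow out 0
  col 9: (1 - 0 borrow-in) - 0 → 1 - 0 = 1, borrow out 0
Reading bits MSB→LSB: 1101111100
Strip leading zeros: 1101111100
= 1101111100


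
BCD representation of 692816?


Each digit → 4-bit binary:
  6 → 0110
  9 → 1001
  2 → 0010
  8 → 1000
  1 → 0001
  6 → 0110
= 0110 1001 0010 1000 0001 0110


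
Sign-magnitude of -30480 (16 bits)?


Sign bit: 1 (negative)
Magnitude: 30480 = 111011100010000
= 1111011100010000


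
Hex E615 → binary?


Each hex digit → 4 binary bits:
  E = 1110
  6 = 0110
  1 = 0001
  5 = 0101
Concatenate: 1110 0110 0001 0101
= 1110011000010101


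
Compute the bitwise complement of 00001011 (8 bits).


Original: 00001011
Invert all bits:
  bit 0: 0 → 1
  bit 1: 0 → 1
  bit 2: 0 → 1
  bit 3: 0 → 1
  bit 4: 1 → 0
  bit 5: 0 → 1
  bit 6: 1 → 0
  bit 7: 1 → 0
= 11110100


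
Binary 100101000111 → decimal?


Positional values:
Bit 0: 1 × 2^0 = 1
Bit 1: 1 × 2^1 = 2
Bit 2: 1 × 2^2 = 4
Bit 6: 1 × 2^6 = 64
Bit 8: 1 × 2^8 = 256
Bit 11: 1 × 2^11 = 2048
Sum = 1 + 2 + 4 + 64 + 256 + 2048
= 2375


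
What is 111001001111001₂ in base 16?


Group into 4-bit nibbles: 0111001001111001
  0111 = 7
  0010 = 2
  0111 = 7
  1001 = 9
= 0x7279


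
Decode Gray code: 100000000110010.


Gray code: 100000000110010
MSB stays the same: 1
Each subsequent bit = prev_binary XOR current_gray:
  B[1] = 1 XOR 0 = 1
  B[2] = 1 XOR 0 = 1
  B[3] = 1 XOR 0 = 1
  B[4] = 1 XOR 0 = 1
  B[5] = 1 XOR 0 = 1
  B[6] = 1 XOR 0 = 1
  B[7] = 1 XOR 0 = 1
  B[8] = 1 XOR 0 = 1
  B[9] = 1 XOR 1 = 0
  B[10] = 0 XOR 1 = 1
  B[11] = 1 XOR 0 = 1
  B[12] = 1 XOR 0 = 1
  B[13] = 1 XOR 1 = 0
  B[14] = 0 XOR 0 = 0
= 111111111011100 (32732 decimal)


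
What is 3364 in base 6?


Divide by 6 repeatedly:
3364 ÷ 6 = 560 remainder 4
560 ÷ 6 = 93 remainder 2
93 ÷ 6 = 15 remainder 3
15 ÷ 6 = 2 remainder 3
2 ÷ 6 = 0 remainder 2
Reading remainders bottom-up:
= 23324


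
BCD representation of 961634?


Each digit → 4-bit binary:
  9 → 1001
  6 → 0110
  1 → 0001
  6 → 0110
  3 → 0011
  4 → 0100
= 1001 0110 0001 0110 0011 0100


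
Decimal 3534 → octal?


Divide by 8 repeatedly:
3534 ÷ 8 = 441 remainder 6
441 ÷ 8 = 55 remainder 1
55 ÷ 8 = 6 remainder 7
6 ÷ 8 = 0 remainder 6
Reading remainders bottom-up:
= 0o6716


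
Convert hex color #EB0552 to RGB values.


Hex: #EB0552
R = EB₁₆ = 235
G = 05₁₆ = 5
B = 52₁₆ = 82
= RGB(235, 5, 82)


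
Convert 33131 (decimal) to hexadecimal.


Divide by 16 repeatedly:
33131 ÷ 16 = 2070 remainder 11 (B)
2070 ÷ 16 = 129 remainder 6 (6)
129 ÷ 16 = 8 remainder 1 (1)
8 ÷ 16 = 0 remainder 8 (8)
Reading remainders bottom-up:
= 0x816B


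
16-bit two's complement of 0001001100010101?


Original: 0001001100010101
Step 1 - Invert all bits: 1110110011101010
Step 2 - Add 1: 1110110011101010 + 1
= 1110110011101011 (represents -4885)


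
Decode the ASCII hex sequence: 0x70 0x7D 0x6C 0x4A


Codes (hex): 0x70 0x7D 0x6C 0x4A
Per-code ASCII lookup:
  0x70 = 112  (range 97-122: lowercase, 112 - 97 = 15) → 'p'
  0x7D = 125  (special character) → '}'
  0x6C = 108  (range 97-122: lowercase, 108 - 97 = 11) → 'l'
  0x4A = 74  (range 65-90: uppercase, 74 - 65 = 9) → 'J'
= 'p}lJ'


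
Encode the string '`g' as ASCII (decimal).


String: '`g'  (2 characters)
Per-character ASCII lookup:
  '`': special character: '`' = 96
  'g': lowercase starts at 97: 'g' = 97 + 6 = 103
= 96 103


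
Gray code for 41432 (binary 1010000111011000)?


Binary: 1010000111011000
Gray code: G = B XOR (B >> 1)
B >> 1 = 0101000011101100
1010000111011000 XOR 0101000011101100:
  1 XOR 0 = 1
  0 XOR 1 = 1
  1 XOR 0 = 1
  0 XOR 1 = 1
  0 XOR 0 = 0
  0 XOR 0 = 0
  0 XOR 0 = 0
  1 XOR 0 = 1
  1 XOR 1 = 0
  1 XOR 1 = 0
  0 XOR 1 = 1
  1 XOR 0 = 1
  1 XOR 1 = 0
  0 XOR 1 = 1
  0 XOR 0 = 0
  0 XOR 0 = 0
= 1111000100110100


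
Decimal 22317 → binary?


Divide by 2 repeatedly:
22317 ÷ 2 = 11158 remainder 1
11158 ÷ 2 = 5579 remainder 0
5579 ÷ 2 = 2789 remainder 1
2789 ÷ 2 = 1394 remainder 1
1394 ÷ 2 = 697 remainder 0
697 ÷ 2 = 348 remainder 1
348 ÷ 2 = 174 remainder 0
174 ÷ 2 = 87 remainder 0
87 ÷ 2 = 43 remainder 1
43 ÷ 2 = 21 remainder 1
21 ÷ 2 = 10 remainder 1
10 ÷ 2 = 5 remainder 0
5 ÷ 2 = 2 remainder 1
2 ÷ 2 = 1 remainder 0
1 ÷ 2 = 0 remainder 1
Reading remainders bottom-up:
= 101011100101101


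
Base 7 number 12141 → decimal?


Positional values (base 7):
  1 × 7^0 = 1 × 1 = 1
  4 × 7^1 = 4 × 7 = 28
  1 × 7^2 = 1 × 49 = 49
  2 × 7^3 = 2 × 343 = 686
  1 × 7^4 = 1 × 2401 = 2401
Sum = 1 + 28 + 49 + 686 + 2401
= 3165


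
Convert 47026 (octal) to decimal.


Positional values:
Position 0: 6 × 8^0 = 6
Position 1: 2 × 8^1 = 16
Position 2: 0 × 8^2 = 0
Position 3: 7 × 8^3 = 3584
Position 4: 4 × 8^4 = 16384
Sum = 6 + 16 + 0 + 3584 + 16384
= 19990


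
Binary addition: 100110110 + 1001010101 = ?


Align and add column by column (LSB to MSB, carry propagating):
  00100110110
+ 01001010101
  -----------
  col 0: 0 + 1 + 0 (carry in) = 1 → bit 1, carry out 0
  col 1: 1 + 0 + 0 (carry in) = 1 → bit 1, carry out 0
  col 2: 1 + 1 + 0 (carry in) = 2 → bit 0, carry out 1
  col 3: 0 + 0 + 1 (carry in) = 1 → bit 1, carry out 0
  col 4: 1 + 1 + 0 (carry in) = 2 → bit 0, carry out 1
  col 5: 1 + 0 + 1 (carry in) = 2 → bit 0, carry out 1
  col 6: 0 + 1 + 1 (carry in) = 2 → bit 0, carry out 1
  col 7: 0 + 0 + 1 (carry in) = 1 → bit 1, carry out 0
  col 8: 1 + 0 + 0 (carry in) = 1 → bit 1, carry out 0
  col 9: 0 + 1 + 0 (carry in) = 1 → bit 1, carry out 0
  col 10: 0 + 0 + 0 (carry in) = 0 → bit 0, carry out 0
Reading bits MSB→LSB: 01110001011
Strip leading zeros: 1110001011
= 1110001011


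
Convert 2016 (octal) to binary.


Each octal digit → 3 binary bits:
  2 = 010
  0 = 000
  1 = 001
  6 = 110
Concatenate: 010 000 001 110
= 010000001110


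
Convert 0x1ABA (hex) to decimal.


Positional values:
Position 0: A × 16^0 = 10 × 1 = 10
Position 1: B × 16^1 = 11 × 16 = 176
Position 2: A × 16^2 = 10 × 256 = 2560
Position 3: 1 × 16^3 = 1 × 4096 = 4096
Sum = 10 + 176 + 2560 + 4096
= 6842


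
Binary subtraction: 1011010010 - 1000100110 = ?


Align and subtract column by column (LSB to MSB, borrowing when needed):
  1011010010
- 1000100110
  ----------
  col 0: (0 - 0 borrow-in) - 0 → 0 - 0 = 0, borrow out 0
  col 1: (1 - 0 borrow-in) - 1 → 1 - 1 = 0, borrow out 0
  col 2: (0 - 0 borrow-in) - 1 → borrow from next column: (0+2) - 1 = 1, borrow out 1
  col 3: (0 - 1 borrow-in) - 0 → borrow from next column: (-1+2) - 0 = 1, borrow out 1
  col 4: (1 - 1 borrow-in) - 0 → 0 - 0 = 0, borrow out 0
  col 5: (0 - 0 borrow-in) - 1 → borrow from next column: (0+2) - 1 = 1, borrow out 1
  col 6: (1 - 1 borrow-in) - 0 → 0 - 0 = 0, borrow out 0
  col 7: (1 - 0 borrow-in) - 0 → 1 - 0 = 1, borrow out 0
  col 8: (0 - 0 borrow-in) - 0 → 0 - 0 = 0, borrow out 0
  col 9: (1 - 0 borrow-in) - 1 → 1 - 1 = 0, borrow out 0
Reading bits MSB→LSB: 0010101100
Strip leading zeros: 10101100
= 10101100


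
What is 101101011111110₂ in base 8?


Group into 3-bit groups: 101101011111110
  101 = 5
  101 = 5
  011 = 3
  111 = 7
  110 = 6
= 0o55376


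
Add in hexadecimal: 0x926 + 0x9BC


Align and add column by column (LSB to MSB, each column mod 16 with carry):
  0926
+ 09BC
  ----
  col 0: 6(6) + C(12) + 0 (carry in) = 18 → 2(2), carry out 1
  col 1: 2(2) + B(11) + 1 (carry in) = 14 → E(14), carry out 0
  col 2: 9(9) + 9(9) + 0 (carry in) = 18 → 2(2), carry out 1
  col 3: 0(0) + 0(0) + 1 (carry in) = 1 → 1(1), carry out 0
Reading digits MSB→LSB: 12E2
Strip leading zeros: 12E2
= 0x12E2


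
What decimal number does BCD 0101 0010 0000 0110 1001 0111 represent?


Each 4-bit group → digit:
  0101 → 5
  0010 → 2
  0000 → 0
  0110 → 6
  1001 → 9
  0111 → 7
= 520697


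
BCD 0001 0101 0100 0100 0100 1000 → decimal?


Each 4-bit group → digit:
  0001 → 1
  0101 → 5
  0100 → 4
  0100 → 4
  0100 → 4
  1000 → 8
= 154448


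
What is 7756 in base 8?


Divide by 8 repeatedly:
7756 ÷ 8 = 969 remainder 4
969 ÷ 8 = 121 remainder 1
121 ÷ 8 = 15 remainder 1
15 ÷ 8 = 1 remainder 7
1 ÷ 8 = 0 remainder 1
Reading remainders bottom-up:
= 0o17114


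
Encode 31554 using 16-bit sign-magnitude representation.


Sign bit: 0 (positive)
Magnitude: 31554 = 111101101000010
= 0111101101000010


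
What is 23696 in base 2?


Divide by 2 repeatedly:
23696 ÷ 2 = 11848 remainder 0
11848 ÷ 2 = 5924 remainder 0
5924 ÷ 2 = 2962 remainder 0
2962 ÷ 2 = 1481 remainder 0
1481 ÷ 2 = 740 remainder 1
740 ÷ 2 = 370 remainder 0
370 ÷ 2 = 185 remainder 0
185 ÷ 2 = 92 remainder 1
92 ÷ 2 = 46 remainder 0
46 ÷ 2 = 23 remainder 0
23 ÷ 2 = 11 remainder 1
11 ÷ 2 = 5 remainder 1
5 ÷ 2 = 2 remainder 1
2 ÷ 2 = 1 remainder 0
1 ÷ 2 = 0 remainder 1
Reading remainders bottom-up:
= 101110010010000


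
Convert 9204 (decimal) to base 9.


Divide by 9 repeatedly:
9204 ÷ 9 = 1022 remainder 6
1022 ÷ 9 = 113 remainder 5
113 ÷ 9 = 12 remainder 5
12 ÷ 9 = 1 remainder 3
1 ÷ 9 = 0 remainder 1
Reading remainders bottom-up:
= 13556


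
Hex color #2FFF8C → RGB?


Hex: #2FFF8C
R = 2F₁₆ = 47
G = FF₁₆ = 255
B = 8C₁₆ = 140
= RGB(47, 255, 140)


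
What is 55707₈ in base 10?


Positional values:
Position 0: 7 × 8^0 = 7
Position 1: 0 × 8^1 = 0
Position 2: 7 × 8^2 = 448
Position 3: 5 × 8^3 = 2560
Position 4: 5 × 8^4 = 20480
Sum = 7 + 0 + 448 + 2560 + 20480
= 23495


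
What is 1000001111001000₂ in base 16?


Group into 4-bit nibbles: 1000001111001000
  1000 = 8
  0011 = 3
  1100 = C
  1000 = 8
= 0x83C8


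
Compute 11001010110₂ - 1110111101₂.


Align and subtract column by column (LSB to MSB, borrowing when needed):
  11001010110
- 01110111101
  -----------
  col 0: (0 - 0 borrow-in) - 1 → borrow from next column: (0+2) - 1 = 1, borrow out 1
  col 1: (1 - 1 borrow-in) - 0 → 0 - 0 = 0, borrow out 0
  col 2: (1 - 0 borrow-in) - 1 → 1 - 1 = 0, borrow out 0
  col 3: (0 - 0 borrow-in) - 1 → borrow from next column: (0+2) - 1 = 1, borrow out 1
  col 4: (1 - 1 borrow-in) - 1 → borrow from next column: (0+2) - 1 = 1, borrow out 1
  col 5: (0 - 1 borrow-in) - 1 → borrow from next column: (-1+2) - 1 = 0, borrow out 1
  col 6: (1 - 1 borrow-in) - 0 → 0 - 0 = 0, borrow out 0
  col 7: (0 - 0 borrow-in) - 1 → borrow from next column: (0+2) - 1 = 1, borrow out 1
  col 8: (0 - 1 borrow-in) - 1 → borrow from next column: (-1+2) - 1 = 0, borrow out 1
  col 9: (1 - 1 borrow-in) - 1 → borrow from next column: (0+2) - 1 = 1, borrow out 1
  col 10: (1 - 1 borrow-in) - 0 → 0 - 0 = 0, borrow out 0
Reading bits MSB→LSB: 01010011001
Strip leading zeros: 1010011001
= 1010011001


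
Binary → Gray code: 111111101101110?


Binary: 111111101101110
Gray code: G = B XOR (B >> 1)
B >> 1 = 011111110110111
111111101101110 XOR 011111110110111:
  1 XOR 0 = 1
  1 XOR 1 = 0
  1 XOR 1 = 0
  1 XOR 1 = 0
  1 XOR 1 = 0
  1 XOR 1 = 0
  1 XOR 1 = 0
  0 XOR 1 = 1
  1 XOR 0 = 1
  1 XOR 1 = 0
  0 XOR 1 = 1
  1 XOR 0 = 1
  1 XOR 1 = 0
  1 XOR 1 = 0
  0 XOR 1 = 1
= 100000011011001


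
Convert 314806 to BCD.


Each digit → 4-bit binary:
  3 → 0011
  1 → 0001
  4 → 0100
  8 → 1000
  0 → 0000
  6 → 0110
= 0011 0001 0100 1000 0000 0110


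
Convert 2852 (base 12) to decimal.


Positional values (base 12):
  2 × 12^0 = 2 × 1 = 2
  5 × 12^1 = 5 × 12 = 60
  8 × 12^2 = 8 × 144 = 1152
  2 × 12^3 = 2 × 1728 = 3456
Sum = 2 + 60 + 1152 + 3456
= 4670


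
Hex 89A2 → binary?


Each hex digit → 4 binary bits:
  8 = 1000
  9 = 1001
  A = 1010
  2 = 0010
Concatenate: 1000 1001 1010 0010
= 1000100110100010


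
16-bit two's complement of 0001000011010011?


Original: 0001000011010011
Step 1 - Invert all bits: 1110111100101100
Step 2 - Add 1: 1110111100101100 + 1
= 1110111100101101 (represents -4307)


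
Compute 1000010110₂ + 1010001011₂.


Align and add column by column (LSB to MSB, carry propagating):
  01000010110
+ 01010001011
  -----------
  col 0: 0 + 1 + 0 (carry in) = 1 → bit 1, carry out 0
  col 1: 1 + 1 + 0 (carry in) = 2 → bit 0, carry out 1
  col 2: 1 + 0 + 1 (carry in) = 2 → bit 0, carry out 1
  col 3: 0 + 1 + 1 (carry in) = 2 → bit 0, carry out 1
  col 4: 1 + 0 + 1 (carry in) = 2 → bit 0, carry out 1
  col 5: 0 + 0 + 1 (carry in) = 1 → bit 1, carry out 0
  col 6: 0 + 0 + 0 (carry in) = 0 → bit 0, carry out 0
  col 7: 0 + 1 + 0 (carry in) = 1 → bit 1, carry out 0
  col 8: 0 + 0 + 0 (carry in) = 0 → bit 0, carry out 0
  col 9: 1 + 1 + 0 (carry in) = 2 → bit 0, carry out 1
  col 10: 0 + 0 + 1 (carry in) = 1 → bit 1, carry out 0
Reading bits MSB→LSB: 10010100001
Strip leading zeros: 10010100001
= 10010100001


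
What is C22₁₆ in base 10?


Positional values:
Position 0: 2 × 16^0 = 2 × 1 = 2
Position 1: 2 × 16^1 = 2 × 16 = 32
Position 2: C × 16^2 = 12 × 256 = 3072
Sum = 2 + 32 + 3072
= 3106


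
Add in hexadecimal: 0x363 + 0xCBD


Align and add column by column (LSB to MSB, each column mod 16 with carry):
  0363
+ 0CBD
  ----
  col 0: 3(3) + D(13) + 0 (carry in) = 16 → 0(0), carry out 1
  col 1: 6(6) + B(11) + 1 (carry in) = 18 → 2(2), carry out 1
  col 2: 3(3) + C(12) + 1 (carry in) = 16 → 0(0), carry out 1
  col 3: 0(0) + 0(0) + 1 (carry in) = 1 → 1(1), carry out 0
Reading digits MSB→LSB: 1020
Strip leading zeros: 1020
= 0x1020


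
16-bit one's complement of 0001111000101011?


Original: 0001111000101011
Invert all bits:
  bit 0: 0 → 1
  bit 1: 0 → 1
  bit 2: 0 → 1
  bit 3: 1 → 0
  bit 4: 1 → 0
  bit 5: 1 → 0
  bit 6: 1 → 0
  bit 7: 0 → 1
  bit 8: 0 → 1
  bit 9: 0 → 1
  bit 10: 1 → 0
  bit 11: 0 → 1
  bit 12: 1 → 0
  bit 13: 0 → 1
  bit 14: 1 → 0
  bit 15: 1 → 0
= 1110000111010100


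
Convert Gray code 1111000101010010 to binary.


Gray code: 1111000101010010
MSB stays the same: 1
Each subsequent bit = prev_binary XOR current_gray:
  B[1] = 1 XOR 1 = 0
  B[2] = 0 XOR 1 = 1
  B[3] = 1 XOR 1 = 0
  B[4] = 0 XOR 0 = 0
  B[5] = 0 XOR 0 = 0
  B[6] = 0 XOR 0 = 0
  B[7] = 0 XOR 1 = 1
  B[8] = 1 XOR 0 = 1
  B[9] = 1 XOR 1 = 0
  B[10] = 0 XOR 0 = 0
  B[11] = 0 XOR 1 = 1
  B[12] = 1 XOR 0 = 1
  B[13] = 1 XOR 0 = 1
  B[14] = 1 XOR 1 = 0
  B[15] = 0 XOR 0 = 0
= 1010000110011100 (41372 decimal)


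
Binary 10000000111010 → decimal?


Positional values:
Bit 1: 1 × 2^1 = 2
Bit 3: 1 × 2^3 = 8
Bit 4: 1 × 2^4 = 16
Bit 5: 1 × 2^5 = 32
Bit 13: 1 × 2^13 = 8192
Sum = 2 + 8 + 16 + 32 + 8192
= 8250


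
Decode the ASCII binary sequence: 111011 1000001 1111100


Codes (binary): 111011 1000001 1111100
Per-code ASCII lookup:
  111011 = 59  (special character) → ';'
  1000001 = 65  (range 65-90: uppercase, 65 - 65 = 0) → 'A'
  1111100 = 124  (special character) → '|'
= ';A|'


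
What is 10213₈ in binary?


Each octal digit → 3 binary bits:
  1 = 001
  0 = 000
  2 = 010
  1 = 001
  3 = 011
Concatenate: 001 000 010 001 011
= 001000010001011


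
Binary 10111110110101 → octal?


Group into 3-bit groups: 010111110110101
  010 = 2
  111 = 7
  110 = 6
  110 = 6
  101 = 5
= 0o27665


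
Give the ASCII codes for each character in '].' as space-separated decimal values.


String: '].'  (2 characters)
Per-character ASCII lookup:
  ']': special character: ']' = 93
  '.': special character: '.' = 46
= 93 46


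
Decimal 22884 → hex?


Divide by 16 repeatedly:
22884 ÷ 16 = 1430 remainder 4 (4)
1430 ÷ 16 = 89 remainder 6 (6)
89 ÷ 16 = 5 remainder 9 (9)
5 ÷ 16 = 0 remainder 5 (5)
Reading remainders bottom-up:
= 0x5964


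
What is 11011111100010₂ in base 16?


Group into 4-bit nibbles: 0011011111100010
  0011 = 3
  0111 = 7
  1110 = E
  0010 = 2
= 0x37E2


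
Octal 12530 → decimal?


Positional values:
Position 0: 0 × 8^0 = 0
Position 1: 3 × 8^1 = 24
Position 2: 5 × 8^2 = 320
Position 3: 2 × 8^3 = 1024
Position 4: 1 × 8^4 = 4096
Sum = 0 + 24 + 320 + 1024 + 4096
= 5464


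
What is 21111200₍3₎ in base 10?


Positional values (base 3):
  0 × 3^0 = 0 × 1 = 0
  0 × 3^1 = 0 × 3 = 0
  2 × 3^2 = 2 × 9 = 18
  1 × 3^3 = 1 × 27 = 27
  1 × 3^4 = 1 × 81 = 81
  1 × 3^5 = 1 × 243 = 243
  1 × 3^6 = 1 × 729 = 729
  2 × 3^7 = 2 × 2187 = 4374
Sum = 0 + 0 + 18 + 27 + 81 + 243 + 729 + 4374
= 5472


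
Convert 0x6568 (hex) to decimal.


Positional values:
Position 0: 8 × 16^0 = 8 × 1 = 8
Position 1: 6 × 16^1 = 6 × 16 = 96
Position 2: 5 × 16^2 = 5 × 256 = 1280
Position 3: 6 × 16^3 = 6 × 4096 = 24576
Sum = 8 + 96 + 1280 + 24576
= 25960


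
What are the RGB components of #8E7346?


Hex: #8E7346
R = 8E₁₆ = 142
G = 73₁₆ = 115
B = 46₁₆ = 70
= RGB(142, 115, 70)


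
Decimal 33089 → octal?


Divide by 8 repeatedly:
33089 ÷ 8 = 4136 remainder 1
4136 ÷ 8 = 517 remainder 0
517 ÷ 8 = 64 remainder 5
64 ÷ 8 = 8 remainder 0
8 ÷ 8 = 1 remainder 0
1 ÷ 8 = 0 remainder 1
Reading remainders bottom-up:
= 0o100501


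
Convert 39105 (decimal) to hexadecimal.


Divide by 16 repeatedly:
39105 ÷ 16 = 2444 remainder 1 (1)
2444 ÷ 16 = 152 remainder 12 (C)
152 ÷ 16 = 9 remainder 8 (8)
9 ÷ 16 = 0 remainder 9 (9)
Reading remainders bottom-up:
= 0x98C1


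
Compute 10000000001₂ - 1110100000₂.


Align and subtract column by column (LSB to MSB, borrowing when needed):
  10000000001
- 01110100000
  -----------
  col 0: (1 - 0 borrow-in) - 0 → 1 - 0 = 1, borrow out 0
  col 1: (0 - 0 borrow-in) - 0 → 0 - 0 = 0, borrow out 0
  col 2: (0 - 0 borrow-in) - 0 → 0 - 0 = 0, borrow out 0
  col 3: (0 - 0 borrow-in) - 0 → 0 - 0 = 0, borrow out 0
  col 4: (0 - 0 borrow-in) - 0 → 0 - 0 = 0, borrow out 0
  col 5: (0 - 0 borrow-in) - 1 → borrow from next column: (0+2) - 1 = 1, borrow out 1
  col 6: (0 - 1 borrow-in) - 0 → borrow from next column: (-1+2) - 0 = 1, borrow out 1
  col 7: (0 - 1 borrow-in) - 1 → borrow from next column: (-1+2) - 1 = 0, borrow out 1
  col 8: (0 - 1 borrow-in) - 1 → borrow from next column: (-1+2) - 1 = 0, borrow out 1
  col 9: (0 - 1 borrow-in) - 1 → borrow from next column: (-1+2) - 1 = 0, borrow out 1
  col 10: (1 - 1 borrow-in) - 0 → 0 - 0 = 0, borrow out 0
Reading bits MSB→LSB: 00001100001
Strip leading zeros: 1100001
= 1100001


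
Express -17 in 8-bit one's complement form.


Original: 00010001
Invert all bits:
  bit 0: 0 → 1
  bit 1: 0 → 1
  bit 2: 0 → 1
  bit 3: 1 → 0
  bit 4: 0 → 1
  bit 5: 0 → 1
  bit 6: 0 → 1
  bit 7: 1 → 0
= 11101110


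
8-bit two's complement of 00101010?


Original: 00101010
Step 1 - Invert all bits: 11010101
Step 2 - Add 1: 11010101 + 1
= 11010110 (represents -42)


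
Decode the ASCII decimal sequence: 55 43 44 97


Codes (decimal): 55 43 44 97
Per-code ASCII lookup:
  55  (range 48-57: digits, 55 - 48 = 7) → '7'
  43  (special character) → '+'
  44  (special character) → ','
  97  (range 97-122: lowercase, 97 - 97 = 0) → 'a'
= '7+,a'


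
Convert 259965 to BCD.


Each digit → 4-bit binary:
  2 → 0010
  5 → 0101
  9 → 1001
  9 → 1001
  6 → 0110
  5 → 0101
= 0010 0101 1001 1001 0110 0101


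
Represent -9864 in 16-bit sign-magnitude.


Sign bit: 1 (negative)
Magnitude: 9864 = 010011010001000
= 1010011010001000


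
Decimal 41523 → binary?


Divide by 2 repeatedly:
41523 ÷ 2 = 20761 remainder 1
20761 ÷ 2 = 10380 remainder 1
10380 ÷ 2 = 5190 remainder 0
5190 ÷ 2 = 2595 remainder 0
2595 ÷ 2 = 1297 remainder 1
1297 ÷ 2 = 648 remainder 1
648 ÷ 2 = 324 remainder 0
324 ÷ 2 = 162 remainder 0
162 ÷ 2 = 81 remainder 0
81 ÷ 2 = 40 remainder 1
40 ÷ 2 = 20 remainder 0
20 ÷ 2 = 10 remainder 0
10 ÷ 2 = 5 remainder 0
5 ÷ 2 = 2 remainder 1
2 ÷ 2 = 1 remainder 0
1 ÷ 2 = 0 remainder 1
Reading remainders bottom-up:
= 1010001000110011
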